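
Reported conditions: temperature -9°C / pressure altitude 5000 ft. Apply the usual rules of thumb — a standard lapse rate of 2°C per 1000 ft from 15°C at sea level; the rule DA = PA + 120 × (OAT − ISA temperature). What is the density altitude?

3320 ft

ISA temperature at 5000 ft = 15 − 2 × (5000/1000) = 5°C.
ISA deviation = -9 − 5 = -14°C.
Density altitude = 5000 + 120 × (-14) = 5000 + (-1680) = 3320 ft.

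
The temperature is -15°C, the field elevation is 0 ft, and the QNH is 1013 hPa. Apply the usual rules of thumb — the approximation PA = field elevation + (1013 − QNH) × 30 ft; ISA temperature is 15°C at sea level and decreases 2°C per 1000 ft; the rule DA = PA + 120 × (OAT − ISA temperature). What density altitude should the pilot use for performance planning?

-3600 ft

Pressure altitude = 0 + (1013 − 1013) × 30 = 0 + (0) = 0 ft.
ISA temperature at 0 ft = 15 − 2 × (0/1000) = 15°C.
ISA deviation = -15 − 15 = -30°C.
Density altitude = 0 + 120 × (-30) = -3600 ft.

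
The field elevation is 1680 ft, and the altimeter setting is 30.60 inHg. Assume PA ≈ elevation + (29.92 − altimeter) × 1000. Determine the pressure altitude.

Pressure correction = (29.92 − 30.60) × 1000 = -680 ft.
Pressure altitude = 1680 + (-680) = 1000 ft.

1000 ft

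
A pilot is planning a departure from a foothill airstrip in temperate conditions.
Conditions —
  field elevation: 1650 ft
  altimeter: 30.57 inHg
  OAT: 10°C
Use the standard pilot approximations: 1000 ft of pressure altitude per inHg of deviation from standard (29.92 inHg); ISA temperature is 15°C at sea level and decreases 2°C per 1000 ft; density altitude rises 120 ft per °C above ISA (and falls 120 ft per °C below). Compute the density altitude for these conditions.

640 ft

Pressure altitude = 1650 + (29.92 − 30.57) × 1000 = 1650 + (-650) = 1000 ft.
ISA temperature at 1000 ft = 15 − 2 × (1000/1000) = 13°C.
ISA deviation = 10 − 13 = -3°C.
Density altitude = 1000 + 120 × (-3) = 640 ft.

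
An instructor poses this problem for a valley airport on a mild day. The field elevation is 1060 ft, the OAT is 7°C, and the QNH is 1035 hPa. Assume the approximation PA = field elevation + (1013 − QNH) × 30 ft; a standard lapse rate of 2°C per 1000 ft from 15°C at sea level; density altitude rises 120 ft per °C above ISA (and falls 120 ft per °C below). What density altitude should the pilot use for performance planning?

Pressure altitude = 1060 + (1013 − 1035) × 30 = 1060 + (-660) = 400 ft.
ISA temperature at 400 ft = 15 − 2 × (400/1000) = 14.2°C.
ISA deviation = 7 − 14.2 = -7.2°C.
Density altitude = 400 + 120 × (-7.2) = -464 ft.

-464 ft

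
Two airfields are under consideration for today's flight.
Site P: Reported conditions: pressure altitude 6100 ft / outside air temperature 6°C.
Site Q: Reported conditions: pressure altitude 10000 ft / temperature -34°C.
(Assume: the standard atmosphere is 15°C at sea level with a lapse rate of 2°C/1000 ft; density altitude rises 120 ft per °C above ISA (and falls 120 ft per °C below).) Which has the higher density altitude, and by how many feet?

Site Q by 36 ft

Site P: ISA temp = 2.8°C, deviation +3.2°C, DA = 6100 + 120 × 3.2 = 6484 ft.
Site Q: ISA temp = -5°C, deviation -29°C, DA = 10000 + 120 × (-29) = 6520 ft.
Site Q is higher by 6520 − 6484 = 36 ft.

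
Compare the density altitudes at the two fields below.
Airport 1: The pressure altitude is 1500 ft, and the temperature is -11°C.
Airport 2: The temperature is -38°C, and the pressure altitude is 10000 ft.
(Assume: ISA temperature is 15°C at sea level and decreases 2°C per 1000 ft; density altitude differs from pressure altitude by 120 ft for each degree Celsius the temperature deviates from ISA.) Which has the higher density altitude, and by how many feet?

Airport 2 by 7300 ft

Airport 1: ISA temp = 12°C, deviation -23°C, DA = 1500 + 120 × (-23) = -1260 ft.
Airport 2: ISA temp = -5°C, deviation -33°C, DA = 10000 + 120 × (-33) = 6040 ft.
Airport 2 is higher by 6040 − (-1260) = 7300 ft.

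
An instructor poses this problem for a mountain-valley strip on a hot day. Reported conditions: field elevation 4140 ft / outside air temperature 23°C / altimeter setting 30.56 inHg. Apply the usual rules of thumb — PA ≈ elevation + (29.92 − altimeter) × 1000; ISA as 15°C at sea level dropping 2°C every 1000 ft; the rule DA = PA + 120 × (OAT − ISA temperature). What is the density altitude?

Pressure altitude = 4140 + (29.92 − 30.56) × 1000 = 4140 + (-640) = 3500 ft.
ISA temperature at 3500 ft = 15 − 2 × (3500/1000) = 8°C.
ISA deviation = 23 − 8 = +15°C.
Density altitude = 3500 + 120 × (15) = 5300 ft.

5300 ft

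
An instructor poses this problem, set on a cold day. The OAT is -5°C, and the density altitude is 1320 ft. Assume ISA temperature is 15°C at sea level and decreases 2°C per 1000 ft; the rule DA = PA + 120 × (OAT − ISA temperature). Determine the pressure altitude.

DA = PA + 120 × (OAT − (15 − 2·PA/1000)) = PA + 120·OAT − 1800 + 0.24·PA = 1.24·PA + 120·OAT − 1800.
So 1.24·PA = 1320 − 120 × (-5) + 1800 = 3720.
PA = 3720 / 1.24 = 3000 ft.

3000 ft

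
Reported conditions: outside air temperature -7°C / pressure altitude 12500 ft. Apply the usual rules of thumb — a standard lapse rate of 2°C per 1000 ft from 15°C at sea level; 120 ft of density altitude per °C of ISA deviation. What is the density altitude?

ISA temperature at 12500 ft = 15 − 2 × (12500/1000) = -10°C.
ISA deviation = -7 − (-10) = +3°C.
Density altitude = 12500 + 120 × (3) = 12500 + (+360) = 12860 ft.

12860 ft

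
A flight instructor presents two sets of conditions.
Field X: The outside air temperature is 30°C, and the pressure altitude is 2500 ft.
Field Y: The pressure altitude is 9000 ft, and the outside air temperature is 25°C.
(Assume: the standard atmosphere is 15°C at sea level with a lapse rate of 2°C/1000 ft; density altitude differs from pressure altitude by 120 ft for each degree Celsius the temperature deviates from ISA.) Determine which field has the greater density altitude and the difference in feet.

Field X: ISA temp = 10°C, deviation +20°C, DA = 2500 + 120 × 20 = 4900 ft.
Field Y: ISA temp = -3°C, deviation +28°C, DA = 9000 + 120 × 28 = 12360 ft.
Field Y is higher by 12360 − 4900 = 7460 ft.

Field Y by 7460 ft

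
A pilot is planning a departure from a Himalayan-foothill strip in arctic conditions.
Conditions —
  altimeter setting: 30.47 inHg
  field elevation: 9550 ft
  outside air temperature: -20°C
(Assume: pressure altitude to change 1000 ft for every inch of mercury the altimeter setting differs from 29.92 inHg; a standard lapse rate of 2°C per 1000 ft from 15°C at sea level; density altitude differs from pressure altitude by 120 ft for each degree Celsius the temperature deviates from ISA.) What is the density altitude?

Pressure altitude = 9550 + (29.92 − 30.47) × 1000 = 9550 + (-550) = 9000 ft.
ISA temperature at 9000 ft = 15 − 2 × (9000/1000) = -3°C.
ISA deviation = -20 − (-3) = -17°C.
Density altitude = 9000 + 120 × (-17) = 6960 ft.

6960 ft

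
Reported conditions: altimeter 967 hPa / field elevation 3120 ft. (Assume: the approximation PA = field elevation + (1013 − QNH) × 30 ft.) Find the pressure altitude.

4500 ft

Pressure correction = (1013 − 967) × 30 = +1380 ft.
Pressure altitude = 3120 + (+1380) = 4500 ft.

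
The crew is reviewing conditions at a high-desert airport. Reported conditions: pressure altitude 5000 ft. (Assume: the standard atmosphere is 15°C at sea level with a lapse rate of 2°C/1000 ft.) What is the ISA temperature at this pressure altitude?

5°C

ISA temperature = 15 − 2 × (5000/1000) = 15 − 10 = 5°C.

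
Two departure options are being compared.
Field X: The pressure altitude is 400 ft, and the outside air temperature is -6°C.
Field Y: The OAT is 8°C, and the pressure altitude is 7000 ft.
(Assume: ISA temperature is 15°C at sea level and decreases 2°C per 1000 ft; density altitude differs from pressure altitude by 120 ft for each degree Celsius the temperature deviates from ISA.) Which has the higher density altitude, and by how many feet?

Field X: ISA temp = 14.2°C, deviation -20.2°C, DA = 400 + 120 × (-20.2) = -2024 ft.
Field Y: ISA temp = 1°C, deviation +7°C, DA = 7000 + 120 × 7 = 7840 ft.
Field Y is higher by 7840 − (-2024) = 9864 ft.

Field Y by 9864 ft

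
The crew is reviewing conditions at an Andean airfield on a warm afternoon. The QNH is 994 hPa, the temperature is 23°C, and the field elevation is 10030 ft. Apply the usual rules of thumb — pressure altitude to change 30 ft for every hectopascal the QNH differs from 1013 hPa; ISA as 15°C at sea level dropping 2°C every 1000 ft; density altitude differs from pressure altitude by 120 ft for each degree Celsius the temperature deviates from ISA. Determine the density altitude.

Pressure altitude = 10030 + (1013 − 994) × 30 = 10030 + (+570) = 10600 ft.
ISA temperature at 10600 ft = 15 − 2 × (10600/1000) = -6.2°C.
ISA deviation = 23 − (-6.2) = +29.2°C.
Density altitude = 10600 + 120 × (29.2) = 14104 ft.

14104 ft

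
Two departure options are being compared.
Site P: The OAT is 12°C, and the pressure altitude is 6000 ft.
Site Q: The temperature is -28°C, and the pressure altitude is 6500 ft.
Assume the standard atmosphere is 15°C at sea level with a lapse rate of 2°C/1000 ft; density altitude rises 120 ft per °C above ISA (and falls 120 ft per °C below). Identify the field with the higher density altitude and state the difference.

Site P: ISA temp = 3°C, deviation +9°C, DA = 6000 + 120 × 9 = 7080 ft.
Site Q: ISA temp = 2°C, deviation -30°C, DA = 6500 + 120 × (-30) = 2900 ft.
Site P is higher by 7080 − 2900 = 4180 ft.

Site P by 4180 ft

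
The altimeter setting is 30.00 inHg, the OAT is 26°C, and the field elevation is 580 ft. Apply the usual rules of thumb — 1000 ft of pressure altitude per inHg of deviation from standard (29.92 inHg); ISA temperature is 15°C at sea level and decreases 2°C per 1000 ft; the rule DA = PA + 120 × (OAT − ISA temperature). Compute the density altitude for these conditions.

1940 ft

Pressure altitude = 580 + (29.92 − 30.00) × 1000 = 580 + (-80) = 500 ft.
ISA temperature at 500 ft = 15 − 2 × (500/1000) = 14°C.
ISA deviation = 26 − 14 = +12°C.
Density altitude = 500 + 120 × (12) = 1940 ft.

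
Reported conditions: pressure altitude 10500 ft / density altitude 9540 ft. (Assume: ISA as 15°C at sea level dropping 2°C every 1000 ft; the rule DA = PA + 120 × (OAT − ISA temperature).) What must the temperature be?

Density altitude − pressure altitude = 9540 − 10500 = -960 ft.
At 120 ft/°C that is an ISA deviation of -960/120 = -8°C.
ISA temperature at 10500 ft = 15 − 2 × (10500/1000) = -6°C.
OAT = ISA + deviation = -6 + (-8) = -14°C.

-14°C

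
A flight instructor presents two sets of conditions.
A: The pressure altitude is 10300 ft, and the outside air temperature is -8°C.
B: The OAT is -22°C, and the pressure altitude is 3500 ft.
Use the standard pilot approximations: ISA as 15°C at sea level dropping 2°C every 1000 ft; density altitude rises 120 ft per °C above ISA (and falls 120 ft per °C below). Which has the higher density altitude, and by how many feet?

A by 10112 ft

A: ISA temp = -5.6°C, deviation -2.4°C, DA = 10300 + 120 × (-2.4) = 10012 ft.
B: ISA temp = 8°C, deviation -30°C, DA = 3500 + 120 × (-30) = -100 ft.
A is higher by 10012 − (-100) = 10112 ft.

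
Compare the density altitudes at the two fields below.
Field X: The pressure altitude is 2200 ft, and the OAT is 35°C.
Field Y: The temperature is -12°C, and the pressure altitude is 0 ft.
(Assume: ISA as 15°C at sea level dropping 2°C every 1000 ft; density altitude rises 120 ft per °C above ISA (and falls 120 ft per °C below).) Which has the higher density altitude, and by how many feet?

Field X: ISA temp = 10.6°C, deviation +24.4°C, DA = 2200 + 120 × 24.4 = 5128 ft.
Field Y: ISA temp = 15°C, deviation -27°C, DA = 0 + 120 × (-27) = -3240 ft.
Field X is higher by 5128 − (-3240) = 8368 ft.

Field X by 8368 ft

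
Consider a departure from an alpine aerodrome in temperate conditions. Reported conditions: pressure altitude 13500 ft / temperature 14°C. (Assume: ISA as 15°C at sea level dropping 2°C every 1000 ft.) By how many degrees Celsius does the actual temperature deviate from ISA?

ISA+26°C

ISA temperature at 13500 ft = 15 − 2 × (13500/1000) = -12°C.
Deviation = OAT − ISA = 14 − (-12) = +26°C.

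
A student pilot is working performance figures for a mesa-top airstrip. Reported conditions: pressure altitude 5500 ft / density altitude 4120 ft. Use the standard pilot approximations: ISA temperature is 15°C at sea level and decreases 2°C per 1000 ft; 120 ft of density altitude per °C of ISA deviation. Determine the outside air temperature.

-7.5°C

Density altitude − pressure altitude = 4120 − 5500 = -1380 ft.
At 120 ft/°C that is an ISA deviation of -1380/120 = -11.5°C.
ISA temperature at 5500 ft = 15 − 2 × (5500/1000) = 4°C.
OAT = ISA + deviation = 4 + (-11.5) = -7.5°C.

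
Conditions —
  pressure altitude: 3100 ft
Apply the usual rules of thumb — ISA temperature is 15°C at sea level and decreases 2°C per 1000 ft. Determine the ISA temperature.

8.8°C

ISA temperature = 15 − 2 × (3100/1000) = 15 − 6.2 = 8.8°C.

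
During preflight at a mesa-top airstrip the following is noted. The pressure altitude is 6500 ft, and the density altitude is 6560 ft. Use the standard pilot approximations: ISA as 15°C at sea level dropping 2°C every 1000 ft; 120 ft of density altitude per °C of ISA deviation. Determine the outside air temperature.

Density altitude − pressure altitude = 6560 − 6500 = +60 ft.
At 120 ft/°C that is an ISA deviation of 60/120 = +0.5°C.
ISA temperature at 6500 ft = 15 − 2 × (6500/1000) = 2°C.
OAT = ISA + deviation = 2 + (+0.5) = 2.5°C.

2.5°C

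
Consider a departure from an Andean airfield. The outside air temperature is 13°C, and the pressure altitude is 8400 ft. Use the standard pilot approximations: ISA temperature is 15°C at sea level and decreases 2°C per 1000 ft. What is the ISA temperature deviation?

ISA+14.8°C

ISA temperature at 8400 ft = 15 − 2 × (8400/1000) = -1.8°C.
Deviation = OAT − ISA = 13 − (-1.8) = +14.8°C.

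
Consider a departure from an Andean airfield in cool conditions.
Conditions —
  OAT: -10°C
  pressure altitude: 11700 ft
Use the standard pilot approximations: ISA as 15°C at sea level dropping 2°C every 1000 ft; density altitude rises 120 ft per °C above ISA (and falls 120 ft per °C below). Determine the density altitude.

ISA temperature at 11700 ft = 15 − 2 × (11700/1000) = -8.4°C.
ISA deviation = -10 − (-8.4) = -1.6°C.
Density altitude = 11700 + 120 × (-1.6) = 11700 + (-192) = 11508 ft.

11508 ft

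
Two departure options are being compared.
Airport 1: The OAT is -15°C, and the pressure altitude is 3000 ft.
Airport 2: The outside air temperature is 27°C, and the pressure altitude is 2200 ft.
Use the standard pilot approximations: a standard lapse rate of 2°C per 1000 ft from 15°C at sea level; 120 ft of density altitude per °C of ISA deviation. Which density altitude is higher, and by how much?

Airport 1: ISA temp = 9°C, deviation -24°C, DA = 3000 + 120 × (-24) = 120 ft.
Airport 2: ISA temp = 10.6°C, deviation +16.4°C, DA = 2200 + 120 × 16.4 = 4168 ft.
Airport 2 is higher by 4168 − 120 = 4048 ft.

Airport 2 by 4048 ft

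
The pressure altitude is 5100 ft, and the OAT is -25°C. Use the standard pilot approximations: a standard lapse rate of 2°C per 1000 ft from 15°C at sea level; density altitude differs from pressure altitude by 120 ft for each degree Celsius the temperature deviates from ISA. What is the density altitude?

1524 ft

ISA temperature at 5100 ft = 15 − 2 × (5100/1000) = 4.8°C.
ISA deviation = -25 − 4.8 = -29.8°C.
Density altitude = 5100 + 120 × (-29.8) = 5100 + (-3576) = 1524 ft.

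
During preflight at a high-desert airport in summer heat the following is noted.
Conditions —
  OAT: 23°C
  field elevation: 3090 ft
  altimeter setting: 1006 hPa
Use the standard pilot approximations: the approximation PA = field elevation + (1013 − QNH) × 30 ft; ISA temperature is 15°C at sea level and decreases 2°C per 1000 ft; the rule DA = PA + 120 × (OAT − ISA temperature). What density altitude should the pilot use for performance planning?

5052 ft

Pressure altitude = 3090 + (1013 − 1006) × 30 = 3090 + (+210) = 3300 ft.
ISA temperature at 3300 ft = 15 − 2 × (3300/1000) = 8.4°C.
ISA deviation = 23 − 8.4 = +14.6°C.
Density altitude = 3300 + 120 × (14.6) = 5052 ft.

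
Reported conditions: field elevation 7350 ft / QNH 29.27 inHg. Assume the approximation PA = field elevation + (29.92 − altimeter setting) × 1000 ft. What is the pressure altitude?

8000 ft

Pressure correction = (29.92 − 29.27) × 1000 = +650 ft.
Pressure altitude = 7350 + (+650) = 8000 ft.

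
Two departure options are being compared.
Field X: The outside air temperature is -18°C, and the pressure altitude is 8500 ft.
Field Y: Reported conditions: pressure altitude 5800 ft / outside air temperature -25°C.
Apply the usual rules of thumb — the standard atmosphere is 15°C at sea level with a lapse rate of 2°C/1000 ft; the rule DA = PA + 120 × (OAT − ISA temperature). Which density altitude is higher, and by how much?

Field X by 4188 ft

Field X: ISA temp = -2°C, deviation -16°C, DA = 8500 + 120 × (-16) = 6580 ft.
Field Y: ISA temp = 3.4°C, deviation -28.4°C, DA = 5800 + 120 × (-28.4) = 2392 ft.
Field X is higher by 6580 − 2392 = 4188 ft.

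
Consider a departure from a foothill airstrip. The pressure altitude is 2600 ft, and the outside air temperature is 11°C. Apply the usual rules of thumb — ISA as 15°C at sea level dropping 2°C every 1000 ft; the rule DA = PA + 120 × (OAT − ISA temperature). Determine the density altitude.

ISA temperature at 2600 ft = 15 − 2 × (2600/1000) = 9.8°C.
ISA deviation = 11 − 9.8 = +1.2°C.
Density altitude = 2600 + 120 × (1.2) = 2600 + (+144) = 2744 ft.

2744 ft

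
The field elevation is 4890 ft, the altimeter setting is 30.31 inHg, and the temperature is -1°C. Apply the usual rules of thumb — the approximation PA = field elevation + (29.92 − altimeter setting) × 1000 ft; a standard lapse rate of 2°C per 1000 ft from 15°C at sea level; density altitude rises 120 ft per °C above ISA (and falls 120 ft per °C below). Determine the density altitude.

Pressure altitude = 4890 + (29.92 − 30.31) × 1000 = 4890 + (-390) = 4500 ft.
ISA temperature at 4500 ft = 15 − 2 × (4500/1000) = 6°C.
ISA deviation = -1 − 6 = -7°C.
Density altitude = 4500 + 120 × (-7) = 3660 ft.

3660 ft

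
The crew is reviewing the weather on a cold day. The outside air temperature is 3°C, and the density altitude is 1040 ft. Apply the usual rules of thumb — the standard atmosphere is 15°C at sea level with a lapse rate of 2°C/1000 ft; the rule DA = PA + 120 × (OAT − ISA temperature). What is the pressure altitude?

DA = PA + 120 × (OAT − (15 − 2·PA/1000)) = PA + 120·OAT − 1800 + 0.24·PA = 1.24·PA + 120·OAT − 1800.
So 1.24·PA = 1040 − 120 × 3 + 1800 = 2480.
PA = 2480 / 1.24 = 2000 ft.

2000 ft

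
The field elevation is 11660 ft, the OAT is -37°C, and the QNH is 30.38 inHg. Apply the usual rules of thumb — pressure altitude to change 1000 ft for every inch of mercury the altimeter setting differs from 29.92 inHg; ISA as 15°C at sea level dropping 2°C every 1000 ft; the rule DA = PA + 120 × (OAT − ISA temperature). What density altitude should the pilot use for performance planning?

7648 ft

Pressure altitude = 11660 + (29.92 − 30.38) × 1000 = 11660 + (-460) = 11200 ft.
ISA temperature at 11200 ft = 15 − 2 × (11200/1000) = -7.4°C.
ISA deviation = -37 − (-7.4) = -29.6°C.
Density altitude = 11200 + 120 × (-29.6) = 7648 ft.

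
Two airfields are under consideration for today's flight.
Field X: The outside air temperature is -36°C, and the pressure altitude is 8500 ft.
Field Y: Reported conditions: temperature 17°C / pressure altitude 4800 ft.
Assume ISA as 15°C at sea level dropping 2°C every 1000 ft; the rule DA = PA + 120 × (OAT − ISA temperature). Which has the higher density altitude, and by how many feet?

Field Y by 1772 ft

Field X: ISA temp = -2°C, deviation -34°C, DA = 8500 + 120 × (-34) = 4420 ft.
Field Y: ISA temp = 5.4°C, deviation +11.6°C, DA = 4800 + 120 × 11.6 = 6192 ft.
Field Y is higher by 6192 − 4420 = 1772 ft.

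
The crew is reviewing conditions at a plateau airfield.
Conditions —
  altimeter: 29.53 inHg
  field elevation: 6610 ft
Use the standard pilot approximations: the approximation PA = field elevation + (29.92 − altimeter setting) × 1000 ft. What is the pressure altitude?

Pressure correction = (29.92 − 29.53) × 1000 = +390 ft.
Pressure altitude = 6610 + (+390) = 7000 ft.

7000 ft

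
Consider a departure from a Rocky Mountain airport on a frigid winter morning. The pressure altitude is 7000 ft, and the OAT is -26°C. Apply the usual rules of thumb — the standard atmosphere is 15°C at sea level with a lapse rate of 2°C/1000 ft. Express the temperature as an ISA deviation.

ISA-27°C

ISA temperature at 7000 ft = 15 − 2 × (7000/1000) = 1°C.
Deviation = OAT − ISA = -26 − 1 = -27°C.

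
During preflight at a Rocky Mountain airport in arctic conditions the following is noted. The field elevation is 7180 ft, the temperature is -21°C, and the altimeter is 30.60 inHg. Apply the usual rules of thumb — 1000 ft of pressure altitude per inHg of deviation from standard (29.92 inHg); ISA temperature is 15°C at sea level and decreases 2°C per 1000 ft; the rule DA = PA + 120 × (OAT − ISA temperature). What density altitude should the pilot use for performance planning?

Pressure altitude = 7180 + (29.92 − 30.60) × 1000 = 7180 + (-680) = 6500 ft.
ISA temperature at 6500 ft = 15 − 2 × (6500/1000) = 2°C.
ISA deviation = -21 − 2 = -23°C.
Density altitude = 6500 + 120 × (-23) = 3740 ft.

3740 ft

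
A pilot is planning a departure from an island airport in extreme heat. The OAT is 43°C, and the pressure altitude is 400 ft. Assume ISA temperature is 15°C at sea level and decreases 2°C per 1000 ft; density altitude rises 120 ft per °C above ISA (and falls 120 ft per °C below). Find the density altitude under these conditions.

3856 ft

ISA temperature at 400 ft = 15 − 2 × (400/1000) = 14.2°C.
ISA deviation = 43 − 14.2 = +28.8°C.
Density altitude = 400 + 120 × (28.8) = 400 + (+3456) = 3856 ft.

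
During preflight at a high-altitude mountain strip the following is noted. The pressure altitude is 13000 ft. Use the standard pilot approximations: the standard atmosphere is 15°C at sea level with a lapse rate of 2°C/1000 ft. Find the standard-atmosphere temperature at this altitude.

ISA temperature = 15 − 2 × (13000/1000) = 15 − 26 = -11°C.

-11°C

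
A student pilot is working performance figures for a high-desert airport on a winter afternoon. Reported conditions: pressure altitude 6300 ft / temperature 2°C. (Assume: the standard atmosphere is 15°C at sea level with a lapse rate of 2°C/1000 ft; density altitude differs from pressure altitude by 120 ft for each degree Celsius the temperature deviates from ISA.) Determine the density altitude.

6252 ft

ISA temperature at 6300 ft = 15 − 2 × (6300/1000) = 2.4°C.
ISA deviation = 2 − 2.4 = -0.4°C.
Density altitude = 6300 + 120 × (-0.4) = 6300 + (-48) = 6252 ft.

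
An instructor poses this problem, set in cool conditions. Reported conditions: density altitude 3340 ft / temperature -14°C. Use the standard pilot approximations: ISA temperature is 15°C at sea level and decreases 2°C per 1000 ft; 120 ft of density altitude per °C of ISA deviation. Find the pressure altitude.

5500 ft

DA = PA + 120 × (OAT − (15 − 2·PA/1000)) = PA + 120·OAT − 1800 + 0.24·PA = 1.24·PA + 120·OAT − 1800.
So 1.24·PA = 3340 − 120 × (-14) + 1800 = 6820.
PA = 6820 / 1.24 = 5500 ft.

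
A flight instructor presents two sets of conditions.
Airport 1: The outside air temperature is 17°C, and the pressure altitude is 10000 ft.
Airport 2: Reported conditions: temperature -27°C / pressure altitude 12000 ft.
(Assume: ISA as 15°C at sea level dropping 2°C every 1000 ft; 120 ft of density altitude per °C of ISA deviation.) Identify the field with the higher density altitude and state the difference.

Airport 1: ISA temp = -5°C, deviation +22°C, DA = 10000 + 120 × 22 = 12640 ft.
Airport 2: ISA temp = -9°C, deviation -18°C, DA = 12000 + 120 × (-18) = 9840 ft.
Airport 1 is higher by 12640 − 9840 = 2800 ft.

Airport 1 by 2800 ft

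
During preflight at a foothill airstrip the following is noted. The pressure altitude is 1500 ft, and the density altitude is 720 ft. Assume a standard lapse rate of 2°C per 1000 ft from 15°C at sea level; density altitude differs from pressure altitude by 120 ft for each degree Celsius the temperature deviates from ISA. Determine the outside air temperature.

5.5°C

Density altitude − pressure altitude = 720 − 1500 = -780 ft.
At 120 ft/°C that is an ISA deviation of -780/120 = -6.5°C.
ISA temperature at 1500 ft = 15 − 2 × (1500/1000) = 12°C.
OAT = ISA + deviation = 12 + (-6.5) = 5.5°C.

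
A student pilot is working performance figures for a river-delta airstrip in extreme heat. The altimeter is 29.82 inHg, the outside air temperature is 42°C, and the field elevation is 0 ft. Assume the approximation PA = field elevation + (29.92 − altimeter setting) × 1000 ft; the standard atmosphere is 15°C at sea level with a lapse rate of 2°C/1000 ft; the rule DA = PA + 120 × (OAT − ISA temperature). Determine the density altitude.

3364 ft

Pressure altitude = 0 + (29.92 − 29.82) × 1000 = 0 + (+100) = 100 ft.
ISA temperature at 100 ft = 15 − 2 × (100/1000) = 14.8°C.
ISA deviation = 42 − 14.8 = +27.2°C.
Density altitude = 100 + 120 × (27.2) = 3364 ft.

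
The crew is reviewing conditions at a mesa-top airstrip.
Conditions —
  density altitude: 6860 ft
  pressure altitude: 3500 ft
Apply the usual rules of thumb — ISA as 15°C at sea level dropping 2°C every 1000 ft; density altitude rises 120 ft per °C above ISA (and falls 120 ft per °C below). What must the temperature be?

Density altitude − pressure altitude = 6860 − 3500 = +3360 ft.
At 120 ft/°C that is an ISA deviation of 3360/120 = +28°C.
ISA temperature at 3500 ft = 15 − 2 × (3500/1000) = 8°C.
OAT = ISA + deviation = 8 + (+28) = 36°C.

36°C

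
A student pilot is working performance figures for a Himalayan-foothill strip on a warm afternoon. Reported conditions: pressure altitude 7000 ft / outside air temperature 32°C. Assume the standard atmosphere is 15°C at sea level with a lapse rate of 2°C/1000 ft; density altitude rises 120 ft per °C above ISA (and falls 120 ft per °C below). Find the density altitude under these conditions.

10720 ft

ISA temperature at 7000 ft = 15 − 2 × (7000/1000) = 1°C.
ISA deviation = 32 − 1 = +31°C.
Density altitude = 7000 + 120 × (31) = 7000 + (+3720) = 10720 ft.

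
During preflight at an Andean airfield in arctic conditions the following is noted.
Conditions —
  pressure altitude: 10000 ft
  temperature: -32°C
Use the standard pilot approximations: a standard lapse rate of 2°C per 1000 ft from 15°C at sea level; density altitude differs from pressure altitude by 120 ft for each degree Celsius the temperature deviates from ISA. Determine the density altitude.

6760 ft

ISA temperature at 10000 ft = 15 − 2 × (10000/1000) = -5°C.
ISA deviation = -32 − (-5) = -27°C.
Density altitude = 10000 + 120 × (-27) = 10000 + (-3240) = 6760 ft.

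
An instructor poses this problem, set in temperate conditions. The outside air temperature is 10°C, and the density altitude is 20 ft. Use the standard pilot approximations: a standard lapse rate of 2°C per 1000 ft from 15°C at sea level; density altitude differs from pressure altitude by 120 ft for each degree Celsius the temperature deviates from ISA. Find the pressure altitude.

500 ft

DA = PA + 120 × (OAT − (15 − 2·PA/1000)) = PA + 120·OAT − 1800 + 0.24·PA = 1.24·PA + 120·OAT − 1800.
So 1.24·PA = 20 − 120 × 10 + 1800 = 620.
PA = 620 / 1.24 = 500 ft.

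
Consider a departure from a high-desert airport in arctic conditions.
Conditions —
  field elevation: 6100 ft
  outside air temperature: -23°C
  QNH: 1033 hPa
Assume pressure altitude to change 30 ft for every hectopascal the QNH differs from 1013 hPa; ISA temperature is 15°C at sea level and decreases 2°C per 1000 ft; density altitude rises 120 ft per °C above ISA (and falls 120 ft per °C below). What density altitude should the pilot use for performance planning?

Pressure altitude = 6100 + (1013 − 1033) × 30 = 6100 + (-600) = 5500 ft.
ISA temperature at 5500 ft = 15 − 2 × (5500/1000) = 4°C.
ISA deviation = -23 − 4 = -27°C.
Density altitude = 5500 + 120 × (-27) = 2260 ft.

2260 ft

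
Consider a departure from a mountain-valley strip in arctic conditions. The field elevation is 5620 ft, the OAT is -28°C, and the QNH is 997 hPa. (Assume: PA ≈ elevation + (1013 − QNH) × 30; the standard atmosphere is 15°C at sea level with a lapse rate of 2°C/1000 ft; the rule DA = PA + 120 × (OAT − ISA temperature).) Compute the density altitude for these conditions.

2404 ft

Pressure altitude = 5620 + (1013 − 997) × 30 = 5620 + (+480) = 6100 ft.
ISA temperature at 6100 ft = 15 − 2 × (6100/1000) = 2.8°C.
ISA deviation = -28 − 2.8 = -30.8°C.
Density altitude = 6100 + 120 × (-30.8) = 2404 ft.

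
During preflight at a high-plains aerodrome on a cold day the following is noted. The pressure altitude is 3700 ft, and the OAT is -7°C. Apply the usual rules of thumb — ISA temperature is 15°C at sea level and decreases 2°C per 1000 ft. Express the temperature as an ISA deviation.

ISA temperature at 3700 ft = 15 − 2 × (3700/1000) = 7.6°C.
Deviation = OAT − ISA = -7 − 7.6 = -14.6°C.

ISA-14.6°C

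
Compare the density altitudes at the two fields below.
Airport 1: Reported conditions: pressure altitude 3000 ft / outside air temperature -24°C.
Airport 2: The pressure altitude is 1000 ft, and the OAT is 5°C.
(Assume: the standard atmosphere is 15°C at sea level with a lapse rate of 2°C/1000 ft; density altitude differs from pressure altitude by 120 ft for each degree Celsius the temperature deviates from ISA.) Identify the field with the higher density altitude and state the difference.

Airport 1: ISA temp = 9°C, deviation -33°C, DA = 3000 + 120 × (-33) = -960 ft.
Airport 2: ISA temp = 13°C, deviation -8°C, DA = 1000 + 120 × (-8) = 40 ft.
Airport 2 is higher by 40 − (-960) = 1000 ft.

Airport 2 by 1000 ft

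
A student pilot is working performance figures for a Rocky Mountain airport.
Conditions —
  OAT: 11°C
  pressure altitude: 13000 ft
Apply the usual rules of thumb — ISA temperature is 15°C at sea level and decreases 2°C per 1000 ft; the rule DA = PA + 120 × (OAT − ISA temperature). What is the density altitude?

ISA temperature at 13000 ft = 15 − 2 × (13000/1000) = -11°C.
ISA deviation = 11 − (-11) = +22°C.
Density altitude = 13000 + 120 × (22) = 13000 + (+2640) = 15640 ft.

15640 ft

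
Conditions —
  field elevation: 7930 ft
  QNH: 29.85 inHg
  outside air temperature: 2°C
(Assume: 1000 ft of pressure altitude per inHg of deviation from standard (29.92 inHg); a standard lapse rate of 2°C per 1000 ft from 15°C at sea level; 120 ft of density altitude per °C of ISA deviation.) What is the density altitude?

Pressure altitude = 7930 + (29.92 − 29.85) × 1000 = 7930 + (+70) = 8000 ft.
ISA temperature at 8000 ft = 15 − 2 × (8000/1000) = -1°C.
ISA deviation = 2 − (-1) = +3°C.
Density altitude = 8000 + 120 × (3) = 8360 ft.

8360 ft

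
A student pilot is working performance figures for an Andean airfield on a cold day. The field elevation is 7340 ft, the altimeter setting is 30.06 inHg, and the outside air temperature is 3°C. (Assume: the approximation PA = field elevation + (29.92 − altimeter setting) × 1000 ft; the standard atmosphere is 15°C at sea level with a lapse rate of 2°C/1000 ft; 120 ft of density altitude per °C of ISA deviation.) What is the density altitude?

7488 ft

Pressure altitude = 7340 + (29.92 − 30.06) × 1000 = 7340 + (-140) = 7200 ft.
ISA temperature at 7200 ft = 15 − 2 × (7200/1000) = 0.6°C.
ISA deviation = 3 − 0.6 = +2.4°C.
Density altitude = 7200 + 120 × (2.4) = 7488 ft.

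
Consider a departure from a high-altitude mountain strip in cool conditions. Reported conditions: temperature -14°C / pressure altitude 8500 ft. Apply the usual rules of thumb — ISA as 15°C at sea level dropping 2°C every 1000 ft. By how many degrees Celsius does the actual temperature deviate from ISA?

ISA-12°C

ISA temperature at 8500 ft = 15 − 2 × (8500/1000) = -2°C.
Deviation = OAT − ISA = -14 − (-2) = -12°C.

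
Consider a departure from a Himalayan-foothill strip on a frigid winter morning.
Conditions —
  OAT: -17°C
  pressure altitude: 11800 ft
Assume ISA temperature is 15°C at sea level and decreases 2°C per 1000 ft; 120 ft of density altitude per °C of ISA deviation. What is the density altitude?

ISA temperature at 11800 ft = 15 − 2 × (11800/1000) = -8.6°C.
ISA deviation = -17 − (-8.6) = -8.4°C.
Density altitude = 11800 + 120 × (-8.4) = 11800 + (-1008) = 10792 ft.

10792 ft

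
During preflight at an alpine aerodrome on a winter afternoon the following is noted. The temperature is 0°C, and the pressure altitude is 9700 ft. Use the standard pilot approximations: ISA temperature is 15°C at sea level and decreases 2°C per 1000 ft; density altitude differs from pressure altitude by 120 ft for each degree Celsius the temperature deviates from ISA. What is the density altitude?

10228 ft

ISA temperature at 9700 ft = 15 − 2 × (9700/1000) = -4.4°C.
ISA deviation = 0 − (-4.4) = +4.4°C.
Density altitude = 9700 + 120 × (4.4) = 9700 + (+528) = 10228 ft.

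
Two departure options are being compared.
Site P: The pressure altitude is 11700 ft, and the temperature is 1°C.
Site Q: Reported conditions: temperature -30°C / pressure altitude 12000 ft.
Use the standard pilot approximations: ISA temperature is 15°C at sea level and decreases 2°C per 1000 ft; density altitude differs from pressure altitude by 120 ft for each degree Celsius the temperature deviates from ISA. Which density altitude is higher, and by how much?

Site P by 3348 ft

Site P: ISA temp = -8.4°C, deviation +9.4°C, DA = 11700 + 120 × 9.4 = 12828 ft.
Site Q: ISA temp = -9°C, deviation -21°C, DA = 12000 + 120 × (-21) = 9480 ft.
Site P is higher by 12828 − 9480 = 3348 ft.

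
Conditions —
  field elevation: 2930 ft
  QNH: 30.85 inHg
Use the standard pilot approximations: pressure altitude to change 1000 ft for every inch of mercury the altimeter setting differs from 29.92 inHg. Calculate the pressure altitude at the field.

Pressure correction = (29.92 − 30.85) × 1000 = -930 ft.
Pressure altitude = 2930 + (-930) = 2000 ft.

2000 ft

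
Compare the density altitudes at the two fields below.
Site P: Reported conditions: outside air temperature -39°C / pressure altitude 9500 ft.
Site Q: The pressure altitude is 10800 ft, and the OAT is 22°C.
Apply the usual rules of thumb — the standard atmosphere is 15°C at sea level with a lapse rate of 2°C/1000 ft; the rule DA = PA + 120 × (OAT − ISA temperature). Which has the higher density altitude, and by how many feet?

Site P: ISA temp = -4°C, deviation -35°C, DA = 9500 + 120 × (-35) = 5300 ft.
Site Q: ISA temp = -6.6°C, deviation +28.6°C, DA = 10800 + 120 × 28.6 = 14232 ft.
Site Q is higher by 14232 − 5300 = 8932 ft.

Site Q by 8932 ft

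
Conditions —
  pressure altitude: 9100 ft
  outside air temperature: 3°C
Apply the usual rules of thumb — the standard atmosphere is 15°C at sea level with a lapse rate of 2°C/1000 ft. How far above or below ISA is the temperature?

ISA+6.2°C

ISA temperature at 9100 ft = 15 − 2 × (9100/1000) = -3.2°C.
Deviation = OAT − ISA = 3 − (-3.2) = +6.2°C.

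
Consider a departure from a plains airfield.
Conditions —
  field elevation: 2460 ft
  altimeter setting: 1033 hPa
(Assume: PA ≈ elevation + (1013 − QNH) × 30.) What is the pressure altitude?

Pressure correction = (1013 − 1033) × 30 = -600 ft.
Pressure altitude = 2460 + (-600) = 1860 ft.

1860 ft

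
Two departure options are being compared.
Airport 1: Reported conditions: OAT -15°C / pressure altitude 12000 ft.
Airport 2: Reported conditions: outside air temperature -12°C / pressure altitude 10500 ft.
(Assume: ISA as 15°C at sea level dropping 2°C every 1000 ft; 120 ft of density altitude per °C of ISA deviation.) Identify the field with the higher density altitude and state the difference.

Airport 1 by 1500 ft

Airport 1: ISA temp = -9°C, deviation -6°C, DA = 12000 + 120 × (-6) = 11280 ft.
Airport 2: ISA temp = -6°C, deviation -6°C, DA = 10500 + 120 × (-6) = 9780 ft.
Airport 1 is higher by 11280 − 9780 = 1500 ft.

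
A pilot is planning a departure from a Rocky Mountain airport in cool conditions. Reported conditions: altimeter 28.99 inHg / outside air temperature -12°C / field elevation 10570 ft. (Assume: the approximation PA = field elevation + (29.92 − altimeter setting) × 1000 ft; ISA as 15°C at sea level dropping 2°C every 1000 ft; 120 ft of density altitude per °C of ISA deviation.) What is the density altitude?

Pressure altitude = 10570 + (29.92 − 28.99) × 1000 = 10570 + (+930) = 11500 ft.
ISA temperature at 11500 ft = 15 − 2 × (11500/1000) = -8°C.
ISA deviation = -12 − (-8) = -4°C.
Density altitude = 11500 + 120 × (-4) = 11020 ft.

11020 ft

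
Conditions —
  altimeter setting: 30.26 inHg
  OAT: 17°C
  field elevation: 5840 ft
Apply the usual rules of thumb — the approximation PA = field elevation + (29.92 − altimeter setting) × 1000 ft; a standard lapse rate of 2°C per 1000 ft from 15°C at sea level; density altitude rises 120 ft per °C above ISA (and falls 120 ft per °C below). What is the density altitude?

Pressure altitude = 5840 + (29.92 − 30.26) × 1000 = 5840 + (-340) = 5500 ft.
ISA temperature at 5500 ft = 15 − 2 × (5500/1000) = 4°C.
ISA deviation = 17 − 4 = +13°C.
Density altitude = 5500 + 120 × (13) = 7060 ft.

7060 ft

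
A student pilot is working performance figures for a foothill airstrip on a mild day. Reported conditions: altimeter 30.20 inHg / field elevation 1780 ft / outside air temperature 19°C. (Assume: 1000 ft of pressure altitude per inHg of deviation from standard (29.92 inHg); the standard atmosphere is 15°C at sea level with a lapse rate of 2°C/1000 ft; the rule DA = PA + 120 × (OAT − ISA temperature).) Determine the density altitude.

Pressure altitude = 1780 + (29.92 − 30.20) × 1000 = 1780 + (-280) = 1500 ft.
ISA temperature at 1500 ft = 15 − 2 × (1500/1000) = 12°C.
ISA deviation = 19 − 12 = +7°C.
Density altitude = 1500 + 120 × (7) = 2340 ft.

2340 ft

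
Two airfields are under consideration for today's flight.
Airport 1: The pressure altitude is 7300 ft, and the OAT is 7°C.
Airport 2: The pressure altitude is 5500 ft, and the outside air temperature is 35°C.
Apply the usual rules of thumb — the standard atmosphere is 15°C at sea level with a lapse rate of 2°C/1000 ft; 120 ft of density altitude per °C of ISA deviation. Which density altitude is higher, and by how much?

Airport 2 by 1128 ft

Airport 1: ISA temp = 0.4°C, deviation +6.6°C, DA = 7300 + 120 × 6.6 = 8092 ft.
Airport 2: ISA temp = 4°C, deviation +31°C, DA = 5500 + 120 × 31 = 9220 ft.
Airport 2 is higher by 9220 − 8092 = 1128 ft.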